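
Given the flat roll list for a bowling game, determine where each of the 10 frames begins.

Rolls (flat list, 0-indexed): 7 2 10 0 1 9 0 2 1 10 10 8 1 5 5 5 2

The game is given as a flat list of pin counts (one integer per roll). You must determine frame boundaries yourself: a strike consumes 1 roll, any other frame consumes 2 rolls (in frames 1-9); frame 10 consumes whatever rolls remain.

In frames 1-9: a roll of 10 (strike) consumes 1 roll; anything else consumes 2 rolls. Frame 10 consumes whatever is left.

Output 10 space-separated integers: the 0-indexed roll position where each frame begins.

Answer: 0 2 3 5 7 9 10 11 13 15

Derivation:
Frame 1 starts at roll index 0: rolls=7,2 (sum=9), consumes 2 rolls
Frame 2 starts at roll index 2: roll=10 (strike), consumes 1 roll
Frame 3 starts at roll index 3: rolls=0,1 (sum=1), consumes 2 rolls
Frame 4 starts at roll index 5: rolls=9,0 (sum=9), consumes 2 rolls
Frame 5 starts at roll index 7: rolls=2,1 (sum=3), consumes 2 rolls
Frame 6 starts at roll index 9: roll=10 (strike), consumes 1 roll
Frame 7 starts at roll index 10: roll=10 (strike), consumes 1 roll
Frame 8 starts at roll index 11: rolls=8,1 (sum=9), consumes 2 rolls
Frame 9 starts at roll index 13: rolls=5,5 (sum=10), consumes 2 rolls
Frame 10 starts at roll index 15: 2 remaining rolls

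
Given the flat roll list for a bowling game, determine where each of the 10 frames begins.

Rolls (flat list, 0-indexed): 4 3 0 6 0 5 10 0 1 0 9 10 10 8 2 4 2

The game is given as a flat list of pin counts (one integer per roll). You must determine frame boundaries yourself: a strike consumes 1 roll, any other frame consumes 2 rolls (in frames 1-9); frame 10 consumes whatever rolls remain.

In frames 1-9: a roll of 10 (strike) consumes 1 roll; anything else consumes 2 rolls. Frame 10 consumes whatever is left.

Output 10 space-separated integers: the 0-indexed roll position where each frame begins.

Answer: 0 2 4 6 7 9 11 12 13 15

Derivation:
Frame 1 starts at roll index 0: rolls=4,3 (sum=7), consumes 2 rolls
Frame 2 starts at roll index 2: rolls=0,6 (sum=6), consumes 2 rolls
Frame 3 starts at roll index 4: rolls=0,5 (sum=5), consumes 2 rolls
Frame 4 starts at roll index 6: roll=10 (strike), consumes 1 roll
Frame 5 starts at roll index 7: rolls=0,1 (sum=1), consumes 2 rolls
Frame 6 starts at roll index 9: rolls=0,9 (sum=9), consumes 2 rolls
Frame 7 starts at roll index 11: roll=10 (strike), consumes 1 roll
Frame 8 starts at roll index 12: roll=10 (strike), consumes 1 roll
Frame 9 starts at roll index 13: rolls=8,2 (sum=10), consumes 2 rolls
Frame 10 starts at roll index 15: 2 remaining rolls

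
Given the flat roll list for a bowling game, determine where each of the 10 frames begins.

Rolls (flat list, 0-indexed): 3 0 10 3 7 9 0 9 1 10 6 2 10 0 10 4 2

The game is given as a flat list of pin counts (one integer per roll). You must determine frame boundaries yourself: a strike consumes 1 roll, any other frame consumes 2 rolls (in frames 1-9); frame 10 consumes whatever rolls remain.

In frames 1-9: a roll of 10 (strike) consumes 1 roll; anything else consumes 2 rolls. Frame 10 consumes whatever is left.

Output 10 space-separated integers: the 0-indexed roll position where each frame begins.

Answer: 0 2 3 5 7 9 10 12 13 15

Derivation:
Frame 1 starts at roll index 0: rolls=3,0 (sum=3), consumes 2 rolls
Frame 2 starts at roll index 2: roll=10 (strike), consumes 1 roll
Frame 3 starts at roll index 3: rolls=3,7 (sum=10), consumes 2 rolls
Frame 4 starts at roll index 5: rolls=9,0 (sum=9), consumes 2 rolls
Frame 5 starts at roll index 7: rolls=9,1 (sum=10), consumes 2 rolls
Frame 6 starts at roll index 9: roll=10 (strike), consumes 1 roll
Frame 7 starts at roll index 10: rolls=6,2 (sum=8), consumes 2 rolls
Frame 8 starts at roll index 12: roll=10 (strike), consumes 1 roll
Frame 9 starts at roll index 13: rolls=0,10 (sum=10), consumes 2 rolls
Frame 10 starts at roll index 15: 2 remaining rolls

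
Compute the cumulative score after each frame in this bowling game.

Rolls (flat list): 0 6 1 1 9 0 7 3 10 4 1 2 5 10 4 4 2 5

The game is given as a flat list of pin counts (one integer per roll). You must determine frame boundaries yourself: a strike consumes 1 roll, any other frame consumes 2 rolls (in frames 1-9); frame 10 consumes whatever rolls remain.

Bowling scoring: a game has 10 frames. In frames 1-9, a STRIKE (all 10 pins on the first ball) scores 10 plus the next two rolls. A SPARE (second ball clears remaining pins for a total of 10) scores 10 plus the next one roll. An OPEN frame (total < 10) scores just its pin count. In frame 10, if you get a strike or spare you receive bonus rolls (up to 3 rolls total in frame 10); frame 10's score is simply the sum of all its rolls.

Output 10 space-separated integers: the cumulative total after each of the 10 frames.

Frame 1: OPEN (0+6=6). Cumulative: 6
Frame 2: OPEN (1+1=2). Cumulative: 8
Frame 3: OPEN (9+0=9). Cumulative: 17
Frame 4: SPARE (7+3=10). 10 + next roll (10) = 20. Cumulative: 37
Frame 5: STRIKE. 10 + next two rolls (4+1) = 15. Cumulative: 52
Frame 6: OPEN (4+1=5). Cumulative: 57
Frame 7: OPEN (2+5=7). Cumulative: 64
Frame 8: STRIKE. 10 + next two rolls (4+4) = 18. Cumulative: 82
Frame 9: OPEN (4+4=8). Cumulative: 90
Frame 10: OPEN. Sum of all frame-10 rolls (2+5) = 7. Cumulative: 97

Answer: 6 8 17 37 52 57 64 82 90 97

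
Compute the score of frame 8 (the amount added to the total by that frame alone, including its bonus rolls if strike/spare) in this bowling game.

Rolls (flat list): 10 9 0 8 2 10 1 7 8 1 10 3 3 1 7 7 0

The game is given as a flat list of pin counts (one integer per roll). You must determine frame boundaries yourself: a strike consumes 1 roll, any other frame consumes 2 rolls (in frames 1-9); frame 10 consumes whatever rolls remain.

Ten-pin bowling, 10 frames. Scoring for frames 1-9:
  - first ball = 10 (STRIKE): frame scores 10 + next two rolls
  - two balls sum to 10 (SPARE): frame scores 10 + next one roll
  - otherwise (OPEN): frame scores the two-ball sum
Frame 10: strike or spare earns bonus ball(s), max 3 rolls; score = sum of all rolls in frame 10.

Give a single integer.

Answer: 6

Derivation:
Frame 1: STRIKE. 10 + next two rolls (9+0) = 19. Cumulative: 19
Frame 2: OPEN (9+0=9). Cumulative: 28
Frame 3: SPARE (8+2=10). 10 + next roll (10) = 20. Cumulative: 48
Frame 4: STRIKE. 10 + next two rolls (1+7) = 18. Cumulative: 66
Frame 5: OPEN (1+7=8). Cumulative: 74
Frame 6: OPEN (8+1=9). Cumulative: 83
Frame 7: STRIKE. 10 + next two rolls (3+3) = 16. Cumulative: 99
Frame 8: OPEN (3+3=6). Cumulative: 105
Frame 9: OPEN (1+7=8). Cumulative: 113
Frame 10: OPEN. Sum of all frame-10 rolls (7+0) = 7. Cumulative: 120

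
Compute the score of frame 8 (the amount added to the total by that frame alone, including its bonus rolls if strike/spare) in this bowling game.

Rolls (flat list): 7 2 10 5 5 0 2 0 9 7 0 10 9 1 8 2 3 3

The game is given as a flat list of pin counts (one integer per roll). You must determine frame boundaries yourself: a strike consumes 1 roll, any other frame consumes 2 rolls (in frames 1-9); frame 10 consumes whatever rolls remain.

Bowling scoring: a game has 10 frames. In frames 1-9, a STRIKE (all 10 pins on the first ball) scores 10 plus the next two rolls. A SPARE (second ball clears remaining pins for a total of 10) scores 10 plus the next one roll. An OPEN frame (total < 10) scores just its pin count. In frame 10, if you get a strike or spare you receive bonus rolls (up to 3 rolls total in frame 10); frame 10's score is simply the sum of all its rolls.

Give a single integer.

Frame 1: OPEN (7+2=9). Cumulative: 9
Frame 2: STRIKE. 10 + next two rolls (5+5) = 20. Cumulative: 29
Frame 3: SPARE (5+5=10). 10 + next roll (0) = 10. Cumulative: 39
Frame 4: OPEN (0+2=2). Cumulative: 41
Frame 5: OPEN (0+9=9). Cumulative: 50
Frame 6: OPEN (7+0=7). Cumulative: 57
Frame 7: STRIKE. 10 + next two rolls (9+1) = 20. Cumulative: 77
Frame 8: SPARE (9+1=10). 10 + next roll (8) = 18. Cumulative: 95
Frame 9: SPARE (8+2=10). 10 + next roll (3) = 13. Cumulative: 108
Frame 10: OPEN. Sum of all frame-10 rolls (3+3) = 6. Cumulative: 114

Answer: 18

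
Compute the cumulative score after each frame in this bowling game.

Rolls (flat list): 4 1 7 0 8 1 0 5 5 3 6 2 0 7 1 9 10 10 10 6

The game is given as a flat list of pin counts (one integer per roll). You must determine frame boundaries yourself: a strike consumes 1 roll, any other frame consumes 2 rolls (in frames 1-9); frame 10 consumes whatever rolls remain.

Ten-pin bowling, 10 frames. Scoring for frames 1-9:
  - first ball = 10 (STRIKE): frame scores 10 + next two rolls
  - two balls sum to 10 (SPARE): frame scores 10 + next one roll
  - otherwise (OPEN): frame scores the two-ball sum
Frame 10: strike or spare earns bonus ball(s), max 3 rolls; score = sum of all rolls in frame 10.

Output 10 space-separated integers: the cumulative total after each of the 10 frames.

Frame 1: OPEN (4+1=5). Cumulative: 5
Frame 2: OPEN (7+0=7). Cumulative: 12
Frame 3: OPEN (8+1=9). Cumulative: 21
Frame 4: OPEN (0+5=5). Cumulative: 26
Frame 5: OPEN (5+3=8). Cumulative: 34
Frame 6: OPEN (6+2=8). Cumulative: 42
Frame 7: OPEN (0+7=7). Cumulative: 49
Frame 8: SPARE (1+9=10). 10 + next roll (10) = 20. Cumulative: 69
Frame 9: STRIKE. 10 + next two rolls (10+10) = 30. Cumulative: 99
Frame 10: STRIKE. Sum of all frame-10 rolls (10+10+6) = 26. Cumulative: 125

Answer: 5 12 21 26 34 42 49 69 99 125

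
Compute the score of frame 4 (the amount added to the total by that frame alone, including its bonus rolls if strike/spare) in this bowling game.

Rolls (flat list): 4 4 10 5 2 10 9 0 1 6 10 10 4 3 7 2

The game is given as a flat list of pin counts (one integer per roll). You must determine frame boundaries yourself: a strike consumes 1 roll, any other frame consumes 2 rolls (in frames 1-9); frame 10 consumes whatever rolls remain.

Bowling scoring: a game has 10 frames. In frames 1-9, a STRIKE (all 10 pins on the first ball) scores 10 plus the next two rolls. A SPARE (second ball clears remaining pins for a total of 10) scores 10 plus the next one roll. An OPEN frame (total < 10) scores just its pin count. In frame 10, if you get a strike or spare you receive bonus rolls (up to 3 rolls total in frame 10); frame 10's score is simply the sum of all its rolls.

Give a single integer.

Answer: 19

Derivation:
Frame 1: OPEN (4+4=8). Cumulative: 8
Frame 2: STRIKE. 10 + next two rolls (5+2) = 17. Cumulative: 25
Frame 3: OPEN (5+2=7). Cumulative: 32
Frame 4: STRIKE. 10 + next two rolls (9+0) = 19. Cumulative: 51
Frame 5: OPEN (9+0=9). Cumulative: 60
Frame 6: OPEN (1+6=7). Cumulative: 67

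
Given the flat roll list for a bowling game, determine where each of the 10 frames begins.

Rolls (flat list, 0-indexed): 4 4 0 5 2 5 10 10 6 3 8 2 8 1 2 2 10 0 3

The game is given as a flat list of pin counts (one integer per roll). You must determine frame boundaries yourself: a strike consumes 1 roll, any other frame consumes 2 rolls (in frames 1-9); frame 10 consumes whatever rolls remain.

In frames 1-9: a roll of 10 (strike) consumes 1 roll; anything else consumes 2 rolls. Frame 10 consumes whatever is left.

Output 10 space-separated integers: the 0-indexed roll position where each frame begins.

Frame 1 starts at roll index 0: rolls=4,4 (sum=8), consumes 2 rolls
Frame 2 starts at roll index 2: rolls=0,5 (sum=5), consumes 2 rolls
Frame 3 starts at roll index 4: rolls=2,5 (sum=7), consumes 2 rolls
Frame 4 starts at roll index 6: roll=10 (strike), consumes 1 roll
Frame 5 starts at roll index 7: roll=10 (strike), consumes 1 roll
Frame 6 starts at roll index 8: rolls=6,3 (sum=9), consumes 2 rolls
Frame 7 starts at roll index 10: rolls=8,2 (sum=10), consumes 2 rolls
Frame 8 starts at roll index 12: rolls=8,1 (sum=9), consumes 2 rolls
Frame 9 starts at roll index 14: rolls=2,2 (sum=4), consumes 2 rolls
Frame 10 starts at roll index 16: 3 remaining rolls

Answer: 0 2 4 6 7 8 10 12 14 16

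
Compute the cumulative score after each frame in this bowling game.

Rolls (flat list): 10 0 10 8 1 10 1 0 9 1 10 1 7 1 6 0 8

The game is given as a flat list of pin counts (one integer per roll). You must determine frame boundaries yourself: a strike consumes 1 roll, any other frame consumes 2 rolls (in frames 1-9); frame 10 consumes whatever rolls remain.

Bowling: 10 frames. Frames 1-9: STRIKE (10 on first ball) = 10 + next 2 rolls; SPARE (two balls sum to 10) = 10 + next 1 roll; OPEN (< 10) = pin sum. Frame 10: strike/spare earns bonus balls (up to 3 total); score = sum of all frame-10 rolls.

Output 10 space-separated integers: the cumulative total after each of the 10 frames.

Answer: 20 38 47 58 59 79 97 105 112 120

Derivation:
Frame 1: STRIKE. 10 + next two rolls (0+10) = 20. Cumulative: 20
Frame 2: SPARE (0+10=10). 10 + next roll (8) = 18. Cumulative: 38
Frame 3: OPEN (8+1=9). Cumulative: 47
Frame 4: STRIKE. 10 + next two rolls (1+0) = 11. Cumulative: 58
Frame 5: OPEN (1+0=1). Cumulative: 59
Frame 6: SPARE (9+1=10). 10 + next roll (10) = 20. Cumulative: 79
Frame 7: STRIKE. 10 + next two rolls (1+7) = 18. Cumulative: 97
Frame 8: OPEN (1+7=8). Cumulative: 105
Frame 9: OPEN (1+6=7). Cumulative: 112
Frame 10: OPEN. Sum of all frame-10 rolls (0+8) = 8. Cumulative: 120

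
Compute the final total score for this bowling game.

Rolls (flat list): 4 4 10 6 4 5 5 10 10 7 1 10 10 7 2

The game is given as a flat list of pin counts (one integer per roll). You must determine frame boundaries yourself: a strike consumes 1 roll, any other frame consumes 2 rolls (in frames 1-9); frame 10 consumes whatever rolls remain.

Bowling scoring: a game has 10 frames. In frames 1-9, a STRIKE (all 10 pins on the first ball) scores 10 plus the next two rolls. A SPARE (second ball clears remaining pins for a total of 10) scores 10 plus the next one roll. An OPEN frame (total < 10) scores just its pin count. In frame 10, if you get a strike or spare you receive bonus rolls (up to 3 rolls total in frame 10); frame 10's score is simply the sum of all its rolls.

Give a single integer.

Answer: 171

Derivation:
Frame 1: OPEN (4+4=8). Cumulative: 8
Frame 2: STRIKE. 10 + next two rolls (6+4) = 20. Cumulative: 28
Frame 3: SPARE (6+4=10). 10 + next roll (5) = 15. Cumulative: 43
Frame 4: SPARE (5+5=10). 10 + next roll (10) = 20. Cumulative: 63
Frame 5: STRIKE. 10 + next two rolls (10+7) = 27. Cumulative: 90
Frame 6: STRIKE. 10 + next two rolls (7+1) = 18. Cumulative: 108
Frame 7: OPEN (7+1=8). Cumulative: 116
Frame 8: STRIKE. 10 + next two rolls (10+7) = 27. Cumulative: 143
Frame 9: STRIKE. 10 + next two rolls (7+2) = 19. Cumulative: 162
Frame 10: OPEN. Sum of all frame-10 rolls (7+2) = 9. Cumulative: 171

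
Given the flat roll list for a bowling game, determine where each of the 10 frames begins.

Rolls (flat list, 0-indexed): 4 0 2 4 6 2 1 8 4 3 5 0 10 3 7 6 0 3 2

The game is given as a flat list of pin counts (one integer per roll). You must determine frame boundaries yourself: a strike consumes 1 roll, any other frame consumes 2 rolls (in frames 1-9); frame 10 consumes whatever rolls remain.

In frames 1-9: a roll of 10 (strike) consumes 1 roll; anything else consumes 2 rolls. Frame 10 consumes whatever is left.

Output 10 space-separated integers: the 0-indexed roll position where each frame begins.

Answer: 0 2 4 6 8 10 12 13 15 17

Derivation:
Frame 1 starts at roll index 0: rolls=4,0 (sum=4), consumes 2 rolls
Frame 2 starts at roll index 2: rolls=2,4 (sum=6), consumes 2 rolls
Frame 3 starts at roll index 4: rolls=6,2 (sum=8), consumes 2 rolls
Frame 4 starts at roll index 6: rolls=1,8 (sum=9), consumes 2 rolls
Frame 5 starts at roll index 8: rolls=4,3 (sum=7), consumes 2 rolls
Frame 6 starts at roll index 10: rolls=5,0 (sum=5), consumes 2 rolls
Frame 7 starts at roll index 12: roll=10 (strike), consumes 1 roll
Frame 8 starts at roll index 13: rolls=3,7 (sum=10), consumes 2 rolls
Frame 9 starts at roll index 15: rolls=6,0 (sum=6), consumes 2 rolls
Frame 10 starts at roll index 17: 2 remaining rolls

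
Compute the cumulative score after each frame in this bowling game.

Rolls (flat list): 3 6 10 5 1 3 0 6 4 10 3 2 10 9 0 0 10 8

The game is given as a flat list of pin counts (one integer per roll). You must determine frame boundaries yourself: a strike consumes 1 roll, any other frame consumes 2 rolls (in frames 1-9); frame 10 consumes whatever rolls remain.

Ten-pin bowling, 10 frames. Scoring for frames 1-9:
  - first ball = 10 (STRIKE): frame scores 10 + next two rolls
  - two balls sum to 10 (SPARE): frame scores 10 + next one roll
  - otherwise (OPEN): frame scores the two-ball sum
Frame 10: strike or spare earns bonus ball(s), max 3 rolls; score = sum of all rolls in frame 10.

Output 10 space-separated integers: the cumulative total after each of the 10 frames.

Answer: 9 25 31 34 54 69 74 93 102 120

Derivation:
Frame 1: OPEN (3+6=9). Cumulative: 9
Frame 2: STRIKE. 10 + next two rolls (5+1) = 16. Cumulative: 25
Frame 3: OPEN (5+1=6). Cumulative: 31
Frame 4: OPEN (3+0=3). Cumulative: 34
Frame 5: SPARE (6+4=10). 10 + next roll (10) = 20. Cumulative: 54
Frame 6: STRIKE. 10 + next two rolls (3+2) = 15. Cumulative: 69
Frame 7: OPEN (3+2=5). Cumulative: 74
Frame 8: STRIKE. 10 + next two rolls (9+0) = 19. Cumulative: 93
Frame 9: OPEN (9+0=9). Cumulative: 102
Frame 10: SPARE. Sum of all frame-10 rolls (0+10+8) = 18. Cumulative: 120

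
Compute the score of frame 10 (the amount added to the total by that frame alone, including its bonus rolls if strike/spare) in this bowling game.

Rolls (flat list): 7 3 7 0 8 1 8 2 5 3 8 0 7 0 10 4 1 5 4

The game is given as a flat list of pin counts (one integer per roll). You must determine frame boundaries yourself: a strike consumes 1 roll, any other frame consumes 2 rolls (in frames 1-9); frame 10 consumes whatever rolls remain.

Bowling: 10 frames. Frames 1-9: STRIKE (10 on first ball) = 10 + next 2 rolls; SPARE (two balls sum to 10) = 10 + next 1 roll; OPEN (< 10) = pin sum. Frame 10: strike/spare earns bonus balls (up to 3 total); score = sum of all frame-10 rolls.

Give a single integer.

Answer: 9

Derivation:
Frame 1: SPARE (7+3=10). 10 + next roll (7) = 17. Cumulative: 17
Frame 2: OPEN (7+0=7). Cumulative: 24
Frame 3: OPEN (8+1=9). Cumulative: 33
Frame 4: SPARE (8+2=10). 10 + next roll (5) = 15. Cumulative: 48
Frame 5: OPEN (5+3=8). Cumulative: 56
Frame 6: OPEN (8+0=8). Cumulative: 64
Frame 7: OPEN (7+0=7). Cumulative: 71
Frame 8: STRIKE. 10 + next two rolls (4+1) = 15. Cumulative: 86
Frame 9: OPEN (4+1=5). Cumulative: 91
Frame 10: OPEN. Sum of all frame-10 rolls (5+4) = 9. Cumulative: 100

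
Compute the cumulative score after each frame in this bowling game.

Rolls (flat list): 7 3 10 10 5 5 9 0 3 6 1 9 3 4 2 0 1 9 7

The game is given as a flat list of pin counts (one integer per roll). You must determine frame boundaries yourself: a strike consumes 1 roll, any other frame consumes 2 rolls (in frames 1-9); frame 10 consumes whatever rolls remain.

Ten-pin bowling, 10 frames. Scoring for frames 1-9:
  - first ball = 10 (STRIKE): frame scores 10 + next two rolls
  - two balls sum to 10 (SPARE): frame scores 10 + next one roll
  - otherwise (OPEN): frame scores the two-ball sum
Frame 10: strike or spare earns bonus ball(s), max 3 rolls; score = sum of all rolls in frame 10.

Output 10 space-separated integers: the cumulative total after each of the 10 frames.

Frame 1: SPARE (7+3=10). 10 + next roll (10) = 20. Cumulative: 20
Frame 2: STRIKE. 10 + next two rolls (10+5) = 25. Cumulative: 45
Frame 3: STRIKE. 10 + next two rolls (5+5) = 20. Cumulative: 65
Frame 4: SPARE (5+5=10). 10 + next roll (9) = 19. Cumulative: 84
Frame 5: OPEN (9+0=9). Cumulative: 93
Frame 6: OPEN (3+6=9). Cumulative: 102
Frame 7: SPARE (1+9=10). 10 + next roll (3) = 13. Cumulative: 115
Frame 8: OPEN (3+4=7). Cumulative: 122
Frame 9: OPEN (2+0=2). Cumulative: 124
Frame 10: SPARE. Sum of all frame-10 rolls (1+9+7) = 17. Cumulative: 141

Answer: 20 45 65 84 93 102 115 122 124 141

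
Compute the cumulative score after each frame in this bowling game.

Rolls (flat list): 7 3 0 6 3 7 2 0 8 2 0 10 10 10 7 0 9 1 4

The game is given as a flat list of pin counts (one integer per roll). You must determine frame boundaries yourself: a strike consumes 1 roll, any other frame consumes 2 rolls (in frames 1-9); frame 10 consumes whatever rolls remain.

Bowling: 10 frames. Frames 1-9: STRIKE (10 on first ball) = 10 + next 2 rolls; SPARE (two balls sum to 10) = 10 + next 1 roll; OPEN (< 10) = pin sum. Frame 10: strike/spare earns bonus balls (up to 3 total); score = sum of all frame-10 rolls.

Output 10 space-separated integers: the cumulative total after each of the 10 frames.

Answer: 10 16 28 30 40 60 87 104 111 125

Derivation:
Frame 1: SPARE (7+3=10). 10 + next roll (0) = 10. Cumulative: 10
Frame 2: OPEN (0+6=6). Cumulative: 16
Frame 3: SPARE (3+7=10). 10 + next roll (2) = 12. Cumulative: 28
Frame 4: OPEN (2+0=2). Cumulative: 30
Frame 5: SPARE (8+2=10). 10 + next roll (0) = 10. Cumulative: 40
Frame 6: SPARE (0+10=10). 10 + next roll (10) = 20. Cumulative: 60
Frame 7: STRIKE. 10 + next two rolls (10+7) = 27. Cumulative: 87
Frame 8: STRIKE. 10 + next two rolls (7+0) = 17. Cumulative: 104
Frame 9: OPEN (7+0=7). Cumulative: 111
Frame 10: SPARE. Sum of all frame-10 rolls (9+1+4) = 14. Cumulative: 125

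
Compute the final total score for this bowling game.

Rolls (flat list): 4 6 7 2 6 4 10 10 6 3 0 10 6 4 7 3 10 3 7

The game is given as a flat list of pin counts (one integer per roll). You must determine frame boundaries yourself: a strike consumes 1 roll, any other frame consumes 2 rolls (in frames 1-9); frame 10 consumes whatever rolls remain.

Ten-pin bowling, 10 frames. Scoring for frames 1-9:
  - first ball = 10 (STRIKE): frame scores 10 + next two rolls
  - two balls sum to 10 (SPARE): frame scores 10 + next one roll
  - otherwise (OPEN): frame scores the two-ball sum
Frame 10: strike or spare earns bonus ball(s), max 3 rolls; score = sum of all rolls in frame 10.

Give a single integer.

Answer: 173

Derivation:
Frame 1: SPARE (4+6=10). 10 + next roll (7) = 17. Cumulative: 17
Frame 2: OPEN (7+2=9). Cumulative: 26
Frame 3: SPARE (6+4=10). 10 + next roll (10) = 20. Cumulative: 46
Frame 4: STRIKE. 10 + next two rolls (10+6) = 26. Cumulative: 72
Frame 5: STRIKE. 10 + next two rolls (6+3) = 19. Cumulative: 91
Frame 6: OPEN (6+3=9). Cumulative: 100
Frame 7: SPARE (0+10=10). 10 + next roll (6) = 16. Cumulative: 116
Frame 8: SPARE (6+4=10). 10 + next roll (7) = 17. Cumulative: 133
Frame 9: SPARE (7+3=10). 10 + next roll (10) = 20. Cumulative: 153
Frame 10: STRIKE. Sum of all frame-10 rolls (10+3+7) = 20. Cumulative: 173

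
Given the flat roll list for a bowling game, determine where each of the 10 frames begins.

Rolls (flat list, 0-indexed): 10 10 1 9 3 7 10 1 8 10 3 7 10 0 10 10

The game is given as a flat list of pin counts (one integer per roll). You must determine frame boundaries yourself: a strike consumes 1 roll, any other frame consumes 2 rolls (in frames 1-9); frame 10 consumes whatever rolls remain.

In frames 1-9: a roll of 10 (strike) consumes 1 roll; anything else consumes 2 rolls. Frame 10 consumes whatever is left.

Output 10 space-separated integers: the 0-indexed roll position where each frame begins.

Frame 1 starts at roll index 0: roll=10 (strike), consumes 1 roll
Frame 2 starts at roll index 1: roll=10 (strike), consumes 1 roll
Frame 3 starts at roll index 2: rolls=1,9 (sum=10), consumes 2 rolls
Frame 4 starts at roll index 4: rolls=3,7 (sum=10), consumes 2 rolls
Frame 5 starts at roll index 6: roll=10 (strike), consumes 1 roll
Frame 6 starts at roll index 7: rolls=1,8 (sum=9), consumes 2 rolls
Frame 7 starts at roll index 9: roll=10 (strike), consumes 1 roll
Frame 8 starts at roll index 10: rolls=3,7 (sum=10), consumes 2 rolls
Frame 9 starts at roll index 12: roll=10 (strike), consumes 1 roll
Frame 10 starts at roll index 13: 3 remaining rolls

Answer: 0 1 2 4 6 7 9 10 12 13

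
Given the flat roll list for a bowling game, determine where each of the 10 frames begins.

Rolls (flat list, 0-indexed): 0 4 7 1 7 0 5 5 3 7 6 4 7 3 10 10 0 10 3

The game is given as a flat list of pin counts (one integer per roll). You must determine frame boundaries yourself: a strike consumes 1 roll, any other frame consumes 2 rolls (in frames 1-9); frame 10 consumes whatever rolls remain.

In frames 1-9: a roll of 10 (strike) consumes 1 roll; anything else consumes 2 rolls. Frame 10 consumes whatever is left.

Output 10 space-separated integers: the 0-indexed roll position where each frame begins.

Frame 1 starts at roll index 0: rolls=0,4 (sum=4), consumes 2 rolls
Frame 2 starts at roll index 2: rolls=7,1 (sum=8), consumes 2 rolls
Frame 3 starts at roll index 4: rolls=7,0 (sum=7), consumes 2 rolls
Frame 4 starts at roll index 6: rolls=5,5 (sum=10), consumes 2 rolls
Frame 5 starts at roll index 8: rolls=3,7 (sum=10), consumes 2 rolls
Frame 6 starts at roll index 10: rolls=6,4 (sum=10), consumes 2 rolls
Frame 7 starts at roll index 12: rolls=7,3 (sum=10), consumes 2 rolls
Frame 8 starts at roll index 14: roll=10 (strike), consumes 1 roll
Frame 9 starts at roll index 15: roll=10 (strike), consumes 1 roll
Frame 10 starts at roll index 16: 3 remaining rolls

Answer: 0 2 4 6 8 10 12 14 15 16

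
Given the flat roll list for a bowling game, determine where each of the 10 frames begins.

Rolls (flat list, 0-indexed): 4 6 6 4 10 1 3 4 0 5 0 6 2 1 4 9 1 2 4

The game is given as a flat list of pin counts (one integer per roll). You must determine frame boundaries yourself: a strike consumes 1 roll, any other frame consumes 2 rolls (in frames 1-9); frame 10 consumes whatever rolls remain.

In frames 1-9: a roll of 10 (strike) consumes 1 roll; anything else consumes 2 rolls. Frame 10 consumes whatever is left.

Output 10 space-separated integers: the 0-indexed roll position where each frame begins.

Answer: 0 2 4 5 7 9 11 13 15 17

Derivation:
Frame 1 starts at roll index 0: rolls=4,6 (sum=10), consumes 2 rolls
Frame 2 starts at roll index 2: rolls=6,4 (sum=10), consumes 2 rolls
Frame 3 starts at roll index 4: roll=10 (strike), consumes 1 roll
Frame 4 starts at roll index 5: rolls=1,3 (sum=4), consumes 2 rolls
Frame 5 starts at roll index 7: rolls=4,0 (sum=4), consumes 2 rolls
Frame 6 starts at roll index 9: rolls=5,0 (sum=5), consumes 2 rolls
Frame 7 starts at roll index 11: rolls=6,2 (sum=8), consumes 2 rolls
Frame 8 starts at roll index 13: rolls=1,4 (sum=5), consumes 2 rolls
Frame 9 starts at roll index 15: rolls=9,1 (sum=10), consumes 2 rolls
Frame 10 starts at roll index 17: 2 remaining rolls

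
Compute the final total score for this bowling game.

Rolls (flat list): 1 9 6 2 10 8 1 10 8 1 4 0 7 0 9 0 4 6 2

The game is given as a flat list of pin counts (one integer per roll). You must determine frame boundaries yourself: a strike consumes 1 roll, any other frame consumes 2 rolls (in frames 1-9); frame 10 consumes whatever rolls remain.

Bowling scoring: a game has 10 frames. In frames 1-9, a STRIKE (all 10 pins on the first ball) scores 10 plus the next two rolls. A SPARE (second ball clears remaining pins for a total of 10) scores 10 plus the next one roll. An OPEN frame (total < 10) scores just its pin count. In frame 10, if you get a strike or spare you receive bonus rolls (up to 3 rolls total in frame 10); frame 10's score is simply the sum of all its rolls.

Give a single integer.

Frame 1: SPARE (1+9=10). 10 + next roll (6) = 16. Cumulative: 16
Frame 2: OPEN (6+2=8). Cumulative: 24
Frame 3: STRIKE. 10 + next two rolls (8+1) = 19. Cumulative: 43
Frame 4: OPEN (8+1=9). Cumulative: 52
Frame 5: STRIKE. 10 + next two rolls (8+1) = 19. Cumulative: 71
Frame 6: OPEN (8+1=9). Cumulative: 80
Frame 7: OPEN (4+0=4). Cumulative: 84
Frame 8: OPEN (7+0=7). Cumulative: 91
Frame 9: OPEN (9+0=9). Cumulative: 100
Frame 10: SPARE. Sum of all frame-10 rolls (4+6+2) = 12. Cumulative: 112

Answer: 112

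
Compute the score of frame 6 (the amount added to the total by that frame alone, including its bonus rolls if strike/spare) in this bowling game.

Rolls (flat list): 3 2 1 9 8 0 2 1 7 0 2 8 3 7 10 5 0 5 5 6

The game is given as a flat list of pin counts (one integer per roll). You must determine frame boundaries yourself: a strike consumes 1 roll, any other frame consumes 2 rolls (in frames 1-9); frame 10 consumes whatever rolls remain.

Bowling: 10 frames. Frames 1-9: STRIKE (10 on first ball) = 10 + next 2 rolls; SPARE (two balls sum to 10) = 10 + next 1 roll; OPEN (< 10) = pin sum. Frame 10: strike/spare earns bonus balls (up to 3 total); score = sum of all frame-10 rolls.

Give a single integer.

Frame 1: OPEN (3+2=5). Cumulative: 5
Frame 2: SPARE (1+9=10). 10 + next roll (8) = 18. Cumulative: 23
Frame 3: OPEN (8+0=8). Cumulative: 31
Frame 4: OPEN (2+1=3). Cumulative: 34
Frame 5: OPEN (7+0=7). Cumulative: 41
Frame 6: SPARE (2+8=10). 10 + next roll (3) = 13. Cumulative: 54
Frame 7: SPARE (3+7=10). 10 + next roll (10) = 20. Cumulative: 74
Frame 8: STRIKE. 10 + next two rolls (5+0) = 15. Cumulative: 89

Answer: 13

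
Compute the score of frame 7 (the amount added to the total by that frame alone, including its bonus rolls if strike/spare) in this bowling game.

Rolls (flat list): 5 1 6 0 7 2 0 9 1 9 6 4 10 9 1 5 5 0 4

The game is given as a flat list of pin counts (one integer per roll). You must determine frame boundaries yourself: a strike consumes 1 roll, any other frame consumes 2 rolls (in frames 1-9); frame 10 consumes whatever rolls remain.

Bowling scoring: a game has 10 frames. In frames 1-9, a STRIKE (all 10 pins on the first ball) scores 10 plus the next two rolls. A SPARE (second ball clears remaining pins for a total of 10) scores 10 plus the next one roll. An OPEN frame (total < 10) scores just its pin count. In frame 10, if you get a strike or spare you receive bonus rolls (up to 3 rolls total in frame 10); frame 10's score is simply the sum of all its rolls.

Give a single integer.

Frame 1: OPEN (5+1=6). Cumulative: 6
Frame 2: OPEN (6+0=6). Cumulative: 12
Frame 3: OPEN (7+2=9). Cumulative: 21
Frame 4: OPEN (0+9=9). Cumulative: 30
Frame 5: SPARE (1+9=10). 10 + next roll (6) = 16. Cumulative: 46
Frame 6: SPARE (6+4=10). 10 + next roll (10) = 20. Cumulative: 66
Frame 7: STRIKE. 10 + next two rolls (9+1) = 20. Cumulative: 86
Frame 8: SPARE (9+1=10). 10 + next roll (5) = 15. Cumulative: 101
Frame 9: SPARE (5+5=10). 10 + next roll (0) = 10. Cumulative: 111

Answer: 20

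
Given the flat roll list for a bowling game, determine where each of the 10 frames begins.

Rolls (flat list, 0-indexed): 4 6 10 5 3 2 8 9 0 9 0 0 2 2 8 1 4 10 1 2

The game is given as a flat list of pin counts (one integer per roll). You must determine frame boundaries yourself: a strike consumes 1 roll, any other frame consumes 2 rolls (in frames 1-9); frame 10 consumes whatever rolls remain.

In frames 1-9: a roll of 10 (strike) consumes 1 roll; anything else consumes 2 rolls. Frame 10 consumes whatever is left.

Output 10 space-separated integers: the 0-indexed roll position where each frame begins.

Answer: 0 2 3 5 7 9 11 13 15 17

Derivation:
Frame 1 starts at roll index 0: rolls=4,6 (sum=10), consumes 2 rolls
Frame 2 starts at roll index 2: roll=10 (strike), consumes 1 roll
Frame 3 starts at roll index 3: rolls=5,3 (sum=8), consumes 2 rolls
Frame 4 starts at roll index 5: rolls=2,8 (sum=10), consumes 2 rolls
Frame 5 starts at roll index 7: rolls=9,0 (sum=9), consumes 2 rolls
Frame 6 starts at roll index 9: rolls=9,0 (sum=9), consumes 2 rolls
Frame 7 starts at roll index 11: rolls=0,2 (sum=2), consumes 2 rolls
Frame 8 starts at roll index 13: rolls=2,8 (sum=10), consumes 2 rolls
Frame 9 starts at roll index 15: rolls=1,4 (sum=5), consumes 2 rolls
Frame 10 starts at roll index 17: 3 remaining rolls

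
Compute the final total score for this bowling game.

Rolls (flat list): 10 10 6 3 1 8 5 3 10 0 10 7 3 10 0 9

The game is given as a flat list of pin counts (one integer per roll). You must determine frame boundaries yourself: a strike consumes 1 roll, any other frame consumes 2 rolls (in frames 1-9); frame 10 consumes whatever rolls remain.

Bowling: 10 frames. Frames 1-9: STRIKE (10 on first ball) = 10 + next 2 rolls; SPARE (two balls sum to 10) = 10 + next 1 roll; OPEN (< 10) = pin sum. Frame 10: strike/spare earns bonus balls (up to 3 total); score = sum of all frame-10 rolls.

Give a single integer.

Frame 1: STRIKE. 10 + next two rolls (10+6) = 26. Cumulative: 26
Frame 2: STRIKE. 10 + next two rolls (6+3) = 19. Cumulative: 45
Frame 3: OPEN (6+3=9). Cumulative: 54
Frame 4: OPEN (1+8=9). Cumulative: 63
Frame 5: OPEN (5+3=8). Cumulative: 71
Frame 6: STRIKE. 10 + next two rolls (0+10) = 20. Cumulative: 91
Frame 7: SPARE (0+10=10). 10 + next roll (7) = 17. Cumulative: 108
Frame 8: SPARE (7+3=10). 10 + next roll (10) = 20. Cumulative: 128
Frame 9: STRIKE. 10 + next two rolls (0+9) = 19. Cumulative: 147
Frame 10: OPEN. Sum of all frame-10 rolls (0+9) = 9. Cumulative: 156

Answer: 156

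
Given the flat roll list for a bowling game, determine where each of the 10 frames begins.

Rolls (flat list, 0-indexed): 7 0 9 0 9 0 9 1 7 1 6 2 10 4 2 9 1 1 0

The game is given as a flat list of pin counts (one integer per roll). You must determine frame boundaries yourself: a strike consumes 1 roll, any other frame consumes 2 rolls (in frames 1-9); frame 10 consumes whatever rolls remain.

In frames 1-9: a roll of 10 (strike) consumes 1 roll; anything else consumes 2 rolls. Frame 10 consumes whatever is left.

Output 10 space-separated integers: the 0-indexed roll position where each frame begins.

Answer: 0 2 4 6 8 10 12 13 15 17

Derivation:
Frame 1 starts at roll index 0: rolls=7,0 (sum=7), consumes 2 rolls
Frame 2 starts at roll index 2: rolls=9,0 (sum=9), consumes 2 rolls
Frame 3 starts at roll index 4: rolls=9,0 (sum=9), consumes 2 rolls
Frame 4 starts at roll index 6: rolls=9,1 (sum=10), consumes 2 rolls
Frame 5 starts at roll index 8: rolls=7,1 (sum=8), consumes 2 rolls
Frame 6 starts at roll index 10: rolls=6,2 (sum=8), consumes 2 rolls
Frame 7 starts at roll index 12: roll=10 (strike), consumes 1 roll
Frame 8 starts at roll index 13: rolls=4,2 (sum=6), consumes 2 rolls
Frame 9 starts at roll index 15: rolls=9,1 (sum=10), consumes 2 rolls
Frame 10 starts at roll index 17: 2 remaining rolls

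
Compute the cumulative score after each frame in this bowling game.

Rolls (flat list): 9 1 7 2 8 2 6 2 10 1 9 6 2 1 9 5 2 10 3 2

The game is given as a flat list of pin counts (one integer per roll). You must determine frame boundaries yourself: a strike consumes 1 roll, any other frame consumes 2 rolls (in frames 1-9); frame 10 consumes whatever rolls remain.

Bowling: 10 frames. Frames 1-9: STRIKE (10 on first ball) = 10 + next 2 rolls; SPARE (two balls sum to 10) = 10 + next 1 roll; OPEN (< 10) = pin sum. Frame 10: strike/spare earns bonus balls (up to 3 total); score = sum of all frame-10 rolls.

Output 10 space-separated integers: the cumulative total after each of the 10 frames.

Frame 1: SPARE (9+1=10). 10 + next roll (7) = 17. Cumulative: 17
Frame 2: OPEN (7+2=9). Cumulative: 26
Frame 3: SPARE (8+2=10). 10 + next roll (6) = 16. Cumulative: 42
Frame 4: OPEN (6+2=8). Cumulative: 50
Frame 5: STRIKE. 10 + next two rolls (1+9) = 20. Cumulative: 70
Frame 6: SPARE (1+9=10). 10 + next roll (6) = 16. Cumulative: 86
Frame 7: OPEN (6+2=8). Cumulative: 94
Frame 8: SPARE (1+9=10). 10 + next roll (5) = 15. Cumulative: 109
Frame 9: OPEN (5+2=7). Cumulative: 116
Frame 10: STRIKE. Sum of all frame-10 rolls (10+3+2) = 15. Cumulative: 131

Answer: 17 26 42 50 70 86 94 109 116 131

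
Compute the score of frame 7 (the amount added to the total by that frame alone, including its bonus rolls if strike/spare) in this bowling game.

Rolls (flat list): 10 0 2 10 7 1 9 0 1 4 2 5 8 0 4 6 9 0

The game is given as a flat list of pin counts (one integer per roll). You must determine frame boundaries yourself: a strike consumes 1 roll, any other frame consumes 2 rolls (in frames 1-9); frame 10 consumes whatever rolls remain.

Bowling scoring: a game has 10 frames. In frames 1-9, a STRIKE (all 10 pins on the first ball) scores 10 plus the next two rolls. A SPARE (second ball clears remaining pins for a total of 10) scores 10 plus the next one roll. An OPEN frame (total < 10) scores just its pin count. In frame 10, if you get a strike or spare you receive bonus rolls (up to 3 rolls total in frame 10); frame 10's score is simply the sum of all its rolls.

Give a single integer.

Frame 1: STRIKE. 10 + next two rolls (0+2) = 12. Cumulative: 12
Frame 2: OPEN (0+2=2). Cumulative: 14
Frame 3: STRIKE. 10 + next two rolls (7+1) = 18. Cumulative: 32
Frame 4: OPEN (7+1=8). Cumulative: 40
Frame 5: OPEN (9+0=9). Cumulative: 49
Frame 6: OPEN (1+4=5). Cumulative: 54
Frame 7: OPEN (2+5=7). Cumulative: 61
Frame 8: OPEN (8+0=8). Cumulative: 69
Frame 9: SPARE (4+6=10). 10 + next roll (9) = 19. Cumulative: 88

Answer: 7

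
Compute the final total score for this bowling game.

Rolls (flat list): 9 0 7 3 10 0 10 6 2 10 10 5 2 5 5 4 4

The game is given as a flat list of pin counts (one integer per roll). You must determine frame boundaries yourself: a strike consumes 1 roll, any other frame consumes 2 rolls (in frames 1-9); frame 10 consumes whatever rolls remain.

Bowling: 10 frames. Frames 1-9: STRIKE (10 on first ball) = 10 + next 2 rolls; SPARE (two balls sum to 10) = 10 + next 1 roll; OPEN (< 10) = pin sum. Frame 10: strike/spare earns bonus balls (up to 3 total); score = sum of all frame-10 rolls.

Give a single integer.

Answer: 144

Derivation:
Frame 1: OPEN (9+0=9). Cumulative: 9
Frame 2: SPARE (7+3=10). 10 + next roll (10) = 20. Cumulative: 29
Frame 3: STRIKE. 10 + next two rolls (0+10) = 20. Cumulative: 49
Frame 4: SPARE (0+10=10). 10 + next roll (6) = 16. Cumulative: 65
Frame 5: OPEN (6+2=8). Cumulative: 73
Frame 6: STRIKE. 10 + next two rolls (10+5) = 25. Cumulative: 98
Frame 7: STRIKE. 10 + next two rolls (5+2) = 17. Cumulative: 115
Frame 8: OPEN (5+2=7). Cumulative: 122
Frame 9: SPARE (5+5=10). 10 + next roll (4) = 14. Cumulative: 136
Frame 10: OPEN. Sum of all frame-10 rolls (4+4) = 8. Cumulative: 144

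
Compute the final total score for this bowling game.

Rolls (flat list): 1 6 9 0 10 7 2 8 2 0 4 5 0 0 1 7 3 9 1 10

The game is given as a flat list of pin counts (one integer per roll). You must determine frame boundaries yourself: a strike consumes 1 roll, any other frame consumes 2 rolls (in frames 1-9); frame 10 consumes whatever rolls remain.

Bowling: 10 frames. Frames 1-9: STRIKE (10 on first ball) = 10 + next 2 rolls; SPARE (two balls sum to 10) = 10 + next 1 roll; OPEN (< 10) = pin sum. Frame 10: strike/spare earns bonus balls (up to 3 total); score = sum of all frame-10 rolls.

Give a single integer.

Answer: 103

Derivation:
Frame 1: OPEN (1+6=7). Cumulative: 7
Frame 2: OPEN (9+0=9). Cumulative: 16
Frame 3: STRIKE. 10 + next two rolls (7+2) = 19. Cumulative: 35
Frame 4: OPEN (7+2=9). Cumulative: 44
Frame 5: SPARE (8+2=10). 10 + next roll (0) = 10. Cumulative: 54
Frame 6: OPEN (0+4=4). Cumulative: 58
Frame 7: OPEN (5+0=5). Cumulative: 63
Frame 8: OPEN (0+1=1). Cumulative: 64
Frame 9: SPARE (7+3=10). 10 + next roll (9) = 19. Cumulative: 83
Frame 10: SPARE. Sum of all frame-10 rolls (9+1+10) = 20. Cumulative: 103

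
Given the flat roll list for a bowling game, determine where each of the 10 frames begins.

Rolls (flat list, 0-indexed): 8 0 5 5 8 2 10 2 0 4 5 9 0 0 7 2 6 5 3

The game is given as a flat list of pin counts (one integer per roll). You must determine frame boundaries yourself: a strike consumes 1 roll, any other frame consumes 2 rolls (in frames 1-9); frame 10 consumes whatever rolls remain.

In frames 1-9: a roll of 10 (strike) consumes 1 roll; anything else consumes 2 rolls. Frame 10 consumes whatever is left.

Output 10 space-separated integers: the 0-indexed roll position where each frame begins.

Answer: 0 2 4 6 7 9 11 13 15 17

Derivation:
Frame 1 starts at roll index 0: rolls=8,0 (sum=8), consumes 2 rolls
Frame 2 starts at roll index 2: rolls=5,5 (sum=10), consumes 2 rolls
Frame 3 starts at roll index 4: rolls=8,2 (sum=10), consumes 2 rolls
Frame 4 starts at roll index 6: roll=10 (strike), consumes 1 roll
Frame 5 starts at roll index 7: rolls=2,0 (sum=2), consumes 2 rolls
Frame 6 starts at roll index 9: rolls=4,5 (sum=9), consumes 2 rolls
Frame 7 starts at roll index 11: rolls=9,0 (sum=9), consumes 2 rolls
Frame 8 starts at roll index 13: rolls=0,7 (sum=7), consumes 2 rolls
Frame 9 starts at roll index 15: rolls=2,6 (sum=8), consumes 2 rolls
Frame 10 starts at roll index 17: 2 remaining rolls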